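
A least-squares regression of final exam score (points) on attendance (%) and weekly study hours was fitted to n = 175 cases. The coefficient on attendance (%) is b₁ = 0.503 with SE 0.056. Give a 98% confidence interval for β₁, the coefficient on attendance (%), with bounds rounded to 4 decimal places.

df = n − k − 1 = 175 − 2 − 1 = 172.
t* = t_{0.01, 172} = 2.348223.
Margin = t* × SE = 2.348223 × 0.056 = 0.131500.
CI: 0.503 ± 0.131500 → (0.3715, 0.6345).
With 98% confidence, each one-unit increase in attendance (%) is associated with a change of between 0.3715 and 0.6345 points in final exam score, holding the other predictors fixed.

(0.3715, 0.6345)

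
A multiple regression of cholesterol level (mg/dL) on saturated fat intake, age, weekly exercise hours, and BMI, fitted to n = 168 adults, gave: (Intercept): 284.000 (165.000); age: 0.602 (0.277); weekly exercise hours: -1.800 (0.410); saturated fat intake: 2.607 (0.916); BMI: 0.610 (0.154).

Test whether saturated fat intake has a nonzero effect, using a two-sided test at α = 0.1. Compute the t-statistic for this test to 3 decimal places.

Read off: b = 2.607, SE = 0.916 for saturated fat intake.
H₀: β₁ = 0 vs H₁: β₁ ≠ 0.
t = 2.607 / 0.916 = 2.846.
df = n − k − 1 = 168 − 4 − 1 = 163.
Two-sided p ≈ 0.0050, which is < 0.1, so reject H₀.
There is evidence that saturated fat intake is associated with cholesterol level, holding the other predictors fixed.

t = 2.846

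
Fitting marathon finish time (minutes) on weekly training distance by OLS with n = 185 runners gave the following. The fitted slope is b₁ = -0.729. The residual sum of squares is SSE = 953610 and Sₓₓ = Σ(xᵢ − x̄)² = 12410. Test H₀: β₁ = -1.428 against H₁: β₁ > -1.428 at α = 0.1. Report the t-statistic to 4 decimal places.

MSE = SSE/(n − 2) = 953610/183 = 5210.98.
SE(b₁) = √(MSE/Sₓₓ) = √(5210.98/12410) = 0.647998.
t = (-0.729 − (-1.428)) / 0.647998 = 1.0787.
df = n − 2 = 183.
One-sided p ≈ 0.1411, which is ≥ 0.1, so fail to reject H₀.
The data do not give significant evidence that the true slope on weekly training distance exceeds -1.428 minutes per unit.

t = 1.0787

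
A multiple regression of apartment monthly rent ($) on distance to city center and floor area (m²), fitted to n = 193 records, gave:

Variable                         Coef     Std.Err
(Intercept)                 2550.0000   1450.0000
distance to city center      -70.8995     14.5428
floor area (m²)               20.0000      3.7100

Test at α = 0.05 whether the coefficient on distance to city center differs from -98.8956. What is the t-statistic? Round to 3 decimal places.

t = 1.925

Read off: b = -70.8995, SE = 14.5428 for distance to city center.
H₀: β₁ = -98.8956 vs H₁: β₁ ≠ -98.8956.
t = (-70.8995 − (-98.8956)) / 14.5428 = 1.925.
df = n − k − 1 = 193 − 2 − 1 = 190.
Two-sided p ≈ 0.0557, which is ≥ 0.05, so fail to reject H₀.
The data are consistent with a true slope of -98.8956 $ per unit of distance to city center, holding the other predictors fixed.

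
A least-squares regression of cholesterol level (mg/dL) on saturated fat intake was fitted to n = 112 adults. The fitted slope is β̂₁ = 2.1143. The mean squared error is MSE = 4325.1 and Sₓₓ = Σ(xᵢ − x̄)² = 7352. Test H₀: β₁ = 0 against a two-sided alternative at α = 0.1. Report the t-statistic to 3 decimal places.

t = 2.757

SE(β̂₁) = √(MSE/Sₓₓ) = √(4325.1/7352) = 0.767.
t = 2.1143 / 0.767 = 2.757.
df = n − 2 = 110.
Two-sided p ≈ 0.0068, which is < 0.1, so reject H₀.
There is evidence that saturated fat intake is associated with cholesterol level.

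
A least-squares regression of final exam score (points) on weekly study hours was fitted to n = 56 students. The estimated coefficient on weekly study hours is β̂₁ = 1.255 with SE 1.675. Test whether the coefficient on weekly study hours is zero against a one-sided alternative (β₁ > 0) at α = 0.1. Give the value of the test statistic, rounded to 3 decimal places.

H₀: β₁ = 0 vs H₁: β₁ > 0.
t = (β̂₁ − β₁⁰)/SE = 1.255 / 1.675 = 0.749.
df = n − 2 = 56 − 2 = 54.
One-sided p ≈ 0.2285, which is ≥ 0.1, so fail to reject H₀.
The data do not give significant evidence that the true slope on weekly study hours is positive.

t = 0.749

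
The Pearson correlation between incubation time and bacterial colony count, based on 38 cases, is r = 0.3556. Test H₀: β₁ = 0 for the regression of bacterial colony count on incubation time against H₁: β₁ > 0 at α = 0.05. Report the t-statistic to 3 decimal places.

t = 2.283

t = r·√(n − 2)/√(1 − r²) = 0.3556·√36/√0.873549 = 2.283.
df = n − 2 = 36.
One-sided p ≈ 0.0142, which is < 0.05, so reject H₀.
There is evidence of a linear association between incubation time and bacterial colony count.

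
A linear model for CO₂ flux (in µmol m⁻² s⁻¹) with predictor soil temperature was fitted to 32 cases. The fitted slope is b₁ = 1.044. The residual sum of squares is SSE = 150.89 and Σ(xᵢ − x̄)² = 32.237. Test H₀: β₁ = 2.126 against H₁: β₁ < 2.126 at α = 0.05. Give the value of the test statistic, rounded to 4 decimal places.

t = -2.7393

MSE = SSE/(n − 2) = 150.89/30 = 5.02967.
SE(b₁) = √(MSE/Sₓₓ) = √(5.02967/32.237) = 0.394996.
t = (1.044 − 2.126) / 0.394996 = -2.7393.
df = n − 2 = 30.
One-sided p ≈ 0.0051, which is < 0.05, so reject H₀.
There is evidence that the true slope on soil temperature is below 2.126 µmol m⁻² s⁻¹ per unit.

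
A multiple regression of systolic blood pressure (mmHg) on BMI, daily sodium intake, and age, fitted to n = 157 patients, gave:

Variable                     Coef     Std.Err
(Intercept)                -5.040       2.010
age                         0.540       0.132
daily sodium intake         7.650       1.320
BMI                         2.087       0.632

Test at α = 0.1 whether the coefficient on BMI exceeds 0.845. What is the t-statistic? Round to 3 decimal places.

t = 1.965

Read off: b = 2.087, SE = 0.632 for BMI.
H₀: β₁ = 0.845 vs H₁: β₁ > 0.845.
t = (2.087 − 0.845) / 0.632 = 1.965.
df = n − k − 1 = 157 − 3 − 1 = 153.
One-sided p ≈ 0.0256, which is < 0.1, so reject H₀.
There is evidence that the true slope on BMI exceeds 0.845 mmHg per unit, holding the other predictors fixed.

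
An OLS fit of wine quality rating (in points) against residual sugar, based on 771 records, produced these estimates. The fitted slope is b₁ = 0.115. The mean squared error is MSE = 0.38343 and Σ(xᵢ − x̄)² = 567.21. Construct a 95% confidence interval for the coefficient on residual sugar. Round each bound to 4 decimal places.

SE(b₁) = √(MSE/Sₓₓ) = √(0.38343/567.21) = 0.0259999.
df = n − 2 = 769.
t* = t_{0.025, 769} = 1.963054.
Margin = t* × SE = 1.963054 × 0.0259999 = 0.051039.
CI: 0.115 ± 0.051039 → (0.0640, 0.1660).
With 95% confidence, each one-unit increase in residual sugar is associated with a change of between 0.0640 and 0.1660 points in wine quality rating.

(0.0640, 0.1660)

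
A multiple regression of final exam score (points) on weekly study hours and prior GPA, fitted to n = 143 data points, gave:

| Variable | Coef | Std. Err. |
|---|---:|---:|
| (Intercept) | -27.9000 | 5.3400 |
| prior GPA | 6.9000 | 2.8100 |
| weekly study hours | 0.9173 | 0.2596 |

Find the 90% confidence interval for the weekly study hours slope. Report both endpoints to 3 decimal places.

(0.487, 1.347)

Read off: b = 0.9173, SE = 0.2596 for weekly study hours.
df = n − k − 1 = 143 − 2 − 1 = 140.
t* = t_{0.05, 140} = 1.655811.
Margin = t* × SE = 1.655811 × 0.2596 = 0.42985.
CI: 0.9173 ± 0.42985 → (0.487, 1.347).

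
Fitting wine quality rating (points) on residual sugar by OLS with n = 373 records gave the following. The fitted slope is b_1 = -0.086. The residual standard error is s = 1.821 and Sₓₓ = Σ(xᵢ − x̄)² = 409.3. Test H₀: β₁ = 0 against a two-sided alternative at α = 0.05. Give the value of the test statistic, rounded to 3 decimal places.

t = -0.955

SE(b_1) = s/√Sₓₓ = 1.821/√409.3 = 0.0900097.
t = -0.086 / 0.0900097 = -0.955.
df = n − 2 = 371.
Two-sided p ≈ 0.3400, which is ≥ 0.05, so fail to reject H₀.
The data do not give significant evidence of an association between residual sugar and wine quality rating.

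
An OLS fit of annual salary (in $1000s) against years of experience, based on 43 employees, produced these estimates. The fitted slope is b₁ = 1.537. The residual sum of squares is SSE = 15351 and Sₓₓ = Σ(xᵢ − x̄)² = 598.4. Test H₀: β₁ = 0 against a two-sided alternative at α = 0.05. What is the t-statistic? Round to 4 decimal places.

t = 1.9431

MSE = SSE/(n − 2) = 15351/41 = 374.415.
SE(b₁) = √(MSE/Sₓₓ) = √(374.415/598.4) = 0.791008.
t = 1.537 / 0.791008 = 1.9431.
df = n − 2 = 41.
Two-sided p ≈ 0.0589, which is ≥ 0.05, so fail to reject H₀.
The data do not give significant evidence of an association between years of experience and annual salary.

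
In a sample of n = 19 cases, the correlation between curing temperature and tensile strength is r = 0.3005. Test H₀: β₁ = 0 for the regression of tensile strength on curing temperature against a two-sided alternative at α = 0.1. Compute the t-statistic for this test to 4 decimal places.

t = r·√(n − 2)/√(1 − r²) = 0.3005·√17/√0.9097 = 1.2990.
df = n − 2 = 17.
Two-sided p ≈ 0.2113, which is ≥ 0.1, so fail to reject H₀.
The data do not give significant evidence of a linear association between curing temperature and tensile strength.

t = 1.2990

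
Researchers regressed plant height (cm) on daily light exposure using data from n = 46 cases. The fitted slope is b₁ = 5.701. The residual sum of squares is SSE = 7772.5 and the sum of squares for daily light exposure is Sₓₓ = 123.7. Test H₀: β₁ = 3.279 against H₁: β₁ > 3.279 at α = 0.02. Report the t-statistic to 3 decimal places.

t = 2.027

MSE = SSE/(n − 2) = 7772.5/44 = 176.648.
SE(b₁) = √(MSE/Sₓₓ) = √(176.648/123.7) = 1.195.
t = (5.701 − 3.279) / 1.195 = 2.027.
df = n − 2 = 44.
One-sided p ≈ 0.0244, which is ≥ 0.02, so fail to reject H₀.
The data do not give significant evidence that the true slope on daily light exposure exceeds 3.279 cm per unit.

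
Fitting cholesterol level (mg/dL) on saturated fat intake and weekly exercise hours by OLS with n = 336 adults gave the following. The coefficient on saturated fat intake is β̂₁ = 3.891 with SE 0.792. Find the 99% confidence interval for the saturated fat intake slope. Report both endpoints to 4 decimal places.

(1.8392, 5.9428)

df = n − k − 1 = 336 − 2 − 1 = 333.
t* = t_{0.005, 333} = 2.590674.
Margin = t* × SE = 2.590674 × 0.792 = 2.051814.
CI: 3.891 ± 2.051814 → (1.8392, 5.9428).
With 99% confidence, each one-unit increase in saturated fat intake is associated with a change of between 1.8392 and 5.9428 mg/dL in cholesterol level, holding the other predictors fixed.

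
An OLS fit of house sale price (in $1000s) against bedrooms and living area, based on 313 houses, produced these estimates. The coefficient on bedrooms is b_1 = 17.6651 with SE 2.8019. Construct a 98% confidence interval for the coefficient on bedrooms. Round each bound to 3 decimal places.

(11.113, 24.217)

df = n − k − 1 = 313 − 2 − 1 = 310.
t* = t_{0.01, 310} = 2.338437.
Margin = t* × SE = 2.338437 × 2.8019 = 6.55207.
CI: 17.6651 ± 6.55207 → (11.113, 24.217).
With 98% confidence, each one-unit increase in bedrooms is associated with a change of between 11.113 and 24.217 $1000s in house sale price, holding the other predictors fixed.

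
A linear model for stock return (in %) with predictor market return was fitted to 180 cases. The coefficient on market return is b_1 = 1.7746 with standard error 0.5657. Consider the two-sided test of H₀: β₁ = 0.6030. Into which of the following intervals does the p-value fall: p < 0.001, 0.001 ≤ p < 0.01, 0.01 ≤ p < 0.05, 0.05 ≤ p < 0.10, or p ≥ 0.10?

0.01 ≤ p < 0.05

t = (1.7746 − 0.6030) / 0.5657 = 2.071.
df = n − 2 = 180 − 2 = 178.
Two-sided p = 2·P(T_{178} > |t|) ≈ 0.0398.
So 0.01 ≤ p < 0.05.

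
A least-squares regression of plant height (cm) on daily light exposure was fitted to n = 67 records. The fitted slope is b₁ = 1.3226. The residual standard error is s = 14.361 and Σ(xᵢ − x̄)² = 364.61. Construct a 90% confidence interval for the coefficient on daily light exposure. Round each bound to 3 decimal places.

SE(b₁) = s/√Sₓₓ = 14.361/√364.61 = 0.752091.
df = n − 2 = 65.
t* = t_{0.05, 65} = 1.668636.
Margin = t* × SE = 1.668636 × 0.752091 = 1.25497.
CI: 1.3226 ± 1.25497 → (0.068, 2.578).
With 90% confidence, each one-unit increase in daily light exposure is associated with a change of between 0.068 and 2.578 cm in plant height.

(0.068, 2.578)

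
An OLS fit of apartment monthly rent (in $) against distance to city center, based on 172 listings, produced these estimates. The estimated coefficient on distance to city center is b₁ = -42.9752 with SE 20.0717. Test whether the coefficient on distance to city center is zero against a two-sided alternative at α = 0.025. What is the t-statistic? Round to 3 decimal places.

t = -2.141

H₀: β₁ = 0 vs H₁: β₁ ≠ 0.
t = (b₁ − β₁⁰)/SE = -42.9752 / 20.0717 = -2.141.
df = n − 2 = 172 − 2 = 170.
Two-sided p ≈ 0.0337, which is ≥ 0.025, so fail to reject H₀.
The data do not give significant evidence of an association between distance to city center and apartment monthly rent.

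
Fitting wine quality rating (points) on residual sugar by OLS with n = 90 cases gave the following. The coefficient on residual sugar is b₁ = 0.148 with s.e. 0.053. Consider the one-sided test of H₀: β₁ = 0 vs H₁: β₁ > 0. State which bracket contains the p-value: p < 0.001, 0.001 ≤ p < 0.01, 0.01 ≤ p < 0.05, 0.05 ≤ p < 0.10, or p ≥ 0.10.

0.001 ≤ p < 0.01

t = 0.148 / 0.053 = 2.792.
df = n − 2 = 90 − 2 = 88.
One-sided p = P(T_{88} > t) ≈ 0.0032.
So 0.001 ≤ p < 0.01.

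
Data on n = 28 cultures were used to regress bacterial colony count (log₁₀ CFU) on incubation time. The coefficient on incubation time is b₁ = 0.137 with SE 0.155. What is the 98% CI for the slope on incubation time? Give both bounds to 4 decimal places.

df = n − 2 = 28 − 2 = 26.
t* = t_{0.01, 26} = 2.47863.
Margin = t* × SE = 2.47863 × 0.155 = 0.384188.
CI: 0.137 ± 0.384188 → (-0.2472, 0.5212).
With 98% confidence, each one-unit increase in incubation time is associated with a change of between -0.2472 and 0.5212 log₁₀ CFU in bacterial colony count.

(-0.2472, 0.5212)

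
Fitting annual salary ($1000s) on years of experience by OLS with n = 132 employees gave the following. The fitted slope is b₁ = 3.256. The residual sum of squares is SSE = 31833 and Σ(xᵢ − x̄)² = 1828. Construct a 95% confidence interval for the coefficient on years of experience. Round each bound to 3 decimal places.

MSE = SSE/(n − 2) = 31833/130 = 244.869.
SE(b₁) = √(MSE/Sₓₓ) = √(244.869/1828) = 0.365998.
df = n − 2 = 130.
t* = t_{0.025, 130} = 1.97838.
Margin = t* × SE = 1.97838 × 0.365998 = 0.72408.
CI: 3.256 ± 0.72408 → (2.532, 3.980).
With 95% confidence, each one-unit increase in years of experience is associated with a change of between 2.532 and 3.980 $1000s in annual salary.

(2.532, 3.980)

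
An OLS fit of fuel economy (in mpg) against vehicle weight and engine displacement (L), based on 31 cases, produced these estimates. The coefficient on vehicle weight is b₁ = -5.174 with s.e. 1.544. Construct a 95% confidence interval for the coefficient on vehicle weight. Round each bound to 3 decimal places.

df = n − k − 1 = 31 − 2 − 1 = 28.
t* = t_{0.025, 28} = 2.048407.
Margin = t* × SE = 2.048407 × 1.544 = 3.16274.
CI: -5.174 ± 3.16274 → (-8.337, -2.011).
With 95% confidence, each one-unit increase in vehicle weight is associated with a change of between -8.337 and -2.011 mpg in fuel economy, holding the other predictors fixed.

(-8.337, -2.011)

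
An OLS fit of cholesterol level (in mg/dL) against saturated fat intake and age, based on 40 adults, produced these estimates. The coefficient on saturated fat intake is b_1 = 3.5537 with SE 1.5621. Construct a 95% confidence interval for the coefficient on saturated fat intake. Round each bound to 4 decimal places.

df = n − k − 1 = 40 − 2 − 1 = 37.
t* = t_{0.025, 37} = 2.026192.
Margin = t* × SE = 2.026192 × 1.5621 = 3.165115.
CI: 3.5537 ± 3.165115 → (0.3886, 6.7188).
With 95% confidence, each one-unit increase in saturated fat intake is associated with a change of between 0.3886 and 6.7188 mg/dL in cholesterol level, holding the other predictors fixed.

(0.3886, 6.7188)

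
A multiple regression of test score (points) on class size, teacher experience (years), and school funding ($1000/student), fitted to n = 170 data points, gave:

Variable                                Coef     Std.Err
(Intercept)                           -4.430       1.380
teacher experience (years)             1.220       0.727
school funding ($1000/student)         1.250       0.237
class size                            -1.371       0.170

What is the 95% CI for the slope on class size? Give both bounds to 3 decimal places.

Read off: b = -1.371, SE = 0.170 for class size.
df = n − k − 1 = 170 − 3 − 1 = 166.
t* = t_{0.025, 166} = 1.974358.
Margin = t* × SE = 1.974358 × 0.170 = 0.33564.
CI: -1.371 ± 0.33564 → (-1.707, -1.035).

(-1.707, -1.035)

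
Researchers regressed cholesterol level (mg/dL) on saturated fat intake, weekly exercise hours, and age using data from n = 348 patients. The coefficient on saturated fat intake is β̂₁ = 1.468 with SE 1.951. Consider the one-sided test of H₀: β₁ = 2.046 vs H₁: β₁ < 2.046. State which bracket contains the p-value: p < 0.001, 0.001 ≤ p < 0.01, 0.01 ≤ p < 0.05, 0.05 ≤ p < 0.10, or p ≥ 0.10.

p ≥ 0.10

t = (1.468 − 2.046) / 1.951 = -0.296.
df = n − k − 1 = 348 − 3 − 1 = 344.
One-sided p = P(T_{344} < t) ≈ 0.3836.
So p ≥ 0.10.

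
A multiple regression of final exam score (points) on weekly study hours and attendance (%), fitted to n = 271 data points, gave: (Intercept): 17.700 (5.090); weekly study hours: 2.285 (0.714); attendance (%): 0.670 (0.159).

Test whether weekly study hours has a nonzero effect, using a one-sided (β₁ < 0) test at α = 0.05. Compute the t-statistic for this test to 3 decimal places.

Read off: b = 2.285, SE = 0.714 for weekly study hours.
H₀: β₁ = 0 vs H₁: β₁ < 0.
t = 2.285 / 0.714 = 3.200.
df = n − k − 1 = 271 − 2 − 1 = 268.
One-sided p ≈ 0.9992, which is ≥ 0.05, so fail to reject H₀.
The data do not give significant evidence that the true slope on weekly study hours is negative, holding the other predictors fixed.

t = 3.200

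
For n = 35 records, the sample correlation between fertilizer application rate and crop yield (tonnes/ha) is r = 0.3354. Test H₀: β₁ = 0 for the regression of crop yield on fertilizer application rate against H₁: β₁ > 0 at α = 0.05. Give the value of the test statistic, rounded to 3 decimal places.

t = r·√(n − 2)/√(1 − r²) = 0.3354·√33/√0.887507 = 2.045.
df = n − 2 = 33.
One-sided p ≈ 0.0244, which is < 0.05, so reject H₀.
There is evidence of a linear association between fertilizer application rate and crop yield.

t = 2.045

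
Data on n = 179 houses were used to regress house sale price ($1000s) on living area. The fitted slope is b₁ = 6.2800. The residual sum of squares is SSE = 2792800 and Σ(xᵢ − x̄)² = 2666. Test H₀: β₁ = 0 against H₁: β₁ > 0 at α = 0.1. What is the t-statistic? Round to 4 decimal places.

MSE = SSE/(n − 2) = 2792800/177 = 15778.5.
SE(b₁) = √(MSE/Sₓₓ) = √(15778.5/2666) = 2.43278.
t = 6.2800 / 2.43278 = 2.5814.
df = n − 2 = 177.
One-sided p ≈ 0.0053, which is < 0.1, so reject H₀.
There is evidence that the true slope on living area is positive.

t = 2.5814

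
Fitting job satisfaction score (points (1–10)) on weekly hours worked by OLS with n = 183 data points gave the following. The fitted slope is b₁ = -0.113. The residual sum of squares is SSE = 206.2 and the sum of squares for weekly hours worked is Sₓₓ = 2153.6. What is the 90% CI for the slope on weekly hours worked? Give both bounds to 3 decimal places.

MSE = SSE/(n − 2) = 206.2/181 = 1.13923.
SE(b₁) = √(MSE/Sₓₓ) = √(1.13923/2153.6) = 0.0229997.
df = n − 2 = 181.
t* = t_{0.05, 181} = 1.653316.
Margin = t* × SE = 1.653316 × 0.0229997 = 0.03803.
CI: -0.113 ± 0.03803 → (-0.151, -0.075).
With 90% confidence, each one-unit increase in weekly hours worked is associated with a change of between -0.151 and -0.075 points (1–10) in job satisfaction score.

(-0.151, -0.075)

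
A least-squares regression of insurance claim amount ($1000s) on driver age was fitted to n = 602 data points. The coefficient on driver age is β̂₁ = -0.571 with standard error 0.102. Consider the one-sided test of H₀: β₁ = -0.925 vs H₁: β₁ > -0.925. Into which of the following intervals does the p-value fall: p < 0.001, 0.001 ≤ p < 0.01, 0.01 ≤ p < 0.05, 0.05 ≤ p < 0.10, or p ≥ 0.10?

t = (-0.571 − (-0.925)) / 0.102 = 3.471.
df = n − 2 = 602 − 2 = 600.
One-sided p = P(T_{600} > t) ≈ 0.0003.
So p < 0.001.

p < 0.001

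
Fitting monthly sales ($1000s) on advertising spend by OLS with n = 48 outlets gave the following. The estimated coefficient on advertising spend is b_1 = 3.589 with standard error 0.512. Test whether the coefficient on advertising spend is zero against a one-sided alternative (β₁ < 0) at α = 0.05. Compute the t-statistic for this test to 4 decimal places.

H₀: β₁ = 0 vs H₁: β₁ < 0.
t = (b_1 − β₁⁰)/SE = 3.589 / 0.512 = 7.0098.
df = n − 2 = 48 − 2 = 46.
One-sided p ≈ 1.0000, which is ≥ 0.05, so fail to reject H₀.
The data do not give significant evidence that the true slope on advertising spend is negative.

t = 7.0098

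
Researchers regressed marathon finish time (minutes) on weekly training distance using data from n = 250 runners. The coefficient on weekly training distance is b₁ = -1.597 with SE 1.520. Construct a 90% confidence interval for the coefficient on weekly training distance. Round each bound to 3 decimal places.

df = n − 2 = 250 − 2 = 248.
t* = t_{0.05, 248} = 1.651021.
Margin = t* × SE = 1.651021 × 1.520 = 2.50955.
CI: -1.597 ± 2.50955 → (-4.107, 0.913).
With 90% confidence, each one-unit increase in weekly training distance is associated with a change of between -4.107 and 0.913 minutes in marathon finish time.

(-4.107, 0.913)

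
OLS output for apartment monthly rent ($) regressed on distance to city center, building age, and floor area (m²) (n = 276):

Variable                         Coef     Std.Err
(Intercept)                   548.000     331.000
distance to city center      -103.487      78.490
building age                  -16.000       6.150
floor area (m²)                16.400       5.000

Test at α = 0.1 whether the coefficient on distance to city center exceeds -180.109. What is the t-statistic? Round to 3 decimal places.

t = 0.976

Read off: b = -103.487, SE = 78.490 for distance to city center.
H₀: β₁ = -180.109 vs H₁: β₁ > -180.109.
t = (-103.487 − (-180.109)) / 78.490 = 0.976.
df = n − k − 1 = 276 − 3 − 1 = 272.
One-sided p ≈ 0.1649, which is ≥ 0.1, so fail to reject H₀.
The data do not give significant evidence that the true slope on distance to city center exceeds -180.109 $ per unit, holding the other predictors fixed.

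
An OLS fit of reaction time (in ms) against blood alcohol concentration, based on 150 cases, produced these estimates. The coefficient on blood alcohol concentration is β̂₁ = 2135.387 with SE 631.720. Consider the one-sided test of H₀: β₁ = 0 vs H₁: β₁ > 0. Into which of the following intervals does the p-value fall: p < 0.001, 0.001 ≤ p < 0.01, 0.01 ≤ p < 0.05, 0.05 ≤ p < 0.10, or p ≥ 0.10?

t = 2135.387 / 631.720 = 3.380.
df = n − 2 = 150 − 2 = 148.
One-sided p = P(T_{148} > t) ≈ 0.0005.
So p < 0.001.

p < 0.001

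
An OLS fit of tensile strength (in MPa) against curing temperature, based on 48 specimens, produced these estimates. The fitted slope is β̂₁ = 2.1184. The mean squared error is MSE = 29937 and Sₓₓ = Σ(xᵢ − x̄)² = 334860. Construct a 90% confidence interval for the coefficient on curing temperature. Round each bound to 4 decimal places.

(1.6165, 2.6203)

SE(β̂₁) = √(MSE/Sₓₓ) = √(29937/334860) = 0.299001.
df = n − 2 = 46.
t* = t_{0.05, 46} = 1.67866.
Margin = t* × SE = 1.67866 × 0.299001 = 0.501921.
CI: 2.1184 ± 0.501921 → (1.6165, 2.6203).
With 90% confidence, each one-unit increase in curing temperature is associated with a change of between 1.6165 and 2.6203 MPa in tensile strength.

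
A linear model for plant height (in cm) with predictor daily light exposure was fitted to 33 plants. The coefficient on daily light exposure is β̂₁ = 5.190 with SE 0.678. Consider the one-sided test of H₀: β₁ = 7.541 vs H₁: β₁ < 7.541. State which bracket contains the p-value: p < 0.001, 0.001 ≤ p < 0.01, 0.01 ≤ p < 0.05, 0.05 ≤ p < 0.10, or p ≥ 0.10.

p < 0.001

t = (5.190 − 7.541) / 0.678 = -3.468.
df = n − 2 = 33 − 2 = 31.
One-sided p = P(T_{31} < t) ≈ 0.0008.
So p < 0.001.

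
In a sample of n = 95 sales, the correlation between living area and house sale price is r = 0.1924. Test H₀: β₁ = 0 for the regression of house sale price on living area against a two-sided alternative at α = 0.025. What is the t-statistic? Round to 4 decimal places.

t = r·√(n − 2)/√(1 − r²) = 0.1924·√93/√0.962982 = 1.8908.
df = n − 2 = 93.
Two-sided p ≈ 0.0618, which is ≥ 0.025, so fail to reject H₀.
The data do not give significant evidence of a linear association between living area and house sale price.

t = 1.8908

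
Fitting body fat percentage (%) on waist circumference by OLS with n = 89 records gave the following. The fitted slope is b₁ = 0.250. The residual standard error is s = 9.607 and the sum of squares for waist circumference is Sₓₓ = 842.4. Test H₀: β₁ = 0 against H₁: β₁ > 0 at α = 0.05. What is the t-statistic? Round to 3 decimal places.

SE(b₁) = s/√Sₓₓ = 9.607/√842.4 = 0.331.
t = 0.250 / 0.331 = 0.755.
df = n − 2 = 87.
One-sided p ≈ 0.2261, which is ≥ 0.05, so fail to reject H₀.
The data do not give significant evidence that the true slope on waist circumference is positive.

t = 0.755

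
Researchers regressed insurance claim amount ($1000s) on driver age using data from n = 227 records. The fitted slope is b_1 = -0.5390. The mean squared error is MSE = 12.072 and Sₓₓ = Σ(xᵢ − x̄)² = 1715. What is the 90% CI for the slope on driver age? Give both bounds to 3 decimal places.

SE(b_1) = √(MSE/Sₓₓ) = √(12.072/1715) = 0.0838991.
df = n − 2 = 225.
t* = t_{0.05, 225} = 1.651654.
Margin = t* × SE = 1.651654 × 0.0838991 = 0.13857.
CI: -0.5390 ± 0.13857 → (-0.678, -0.400).
With 90% confidence, each one-unit increase in driver age is associated with a change of between -0.678 and -0.400 $1000s in insurance claim amount.

(-0.678, -0.400)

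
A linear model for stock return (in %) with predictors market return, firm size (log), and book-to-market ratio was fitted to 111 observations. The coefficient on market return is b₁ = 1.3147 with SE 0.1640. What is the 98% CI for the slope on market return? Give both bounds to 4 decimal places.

df = n − k − 1 = 111 − 3 − 1 = 107.
t* = t_{0.01, 107} = 2.361704.
Margin = t* × SE = 2.361704 × 0.1640 = 0.387319.
CI: 1.3147 ± 0.387319 → (0.9274, 1.7020).
With 98% confidence, each one-unit increase in market return is associated with a change of between 0.9274 and 1.7020 % in stock return, holding the other predictors fixed.

(0.9274, 1.7020)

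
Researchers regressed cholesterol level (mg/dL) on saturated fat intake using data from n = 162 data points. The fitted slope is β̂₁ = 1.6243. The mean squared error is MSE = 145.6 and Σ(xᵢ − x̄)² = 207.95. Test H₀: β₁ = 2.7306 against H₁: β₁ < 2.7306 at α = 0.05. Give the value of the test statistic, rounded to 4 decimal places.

SE(β̂₁) = √(MSE/Sₓₓ) = √(145.6/207.95) = 0.836761.
t = (1.6243 − 2.7306) / 0.836761 = -1.3221.
df = n − 2 = 160.
One-sided p ≈ 0.0940, which is ≥ 0.05, so fail to reject H₀.
The data do not give significant evidence that the true slope on saturated fat intake is below 2.7306 mg/dL per unit.

t = -1.3221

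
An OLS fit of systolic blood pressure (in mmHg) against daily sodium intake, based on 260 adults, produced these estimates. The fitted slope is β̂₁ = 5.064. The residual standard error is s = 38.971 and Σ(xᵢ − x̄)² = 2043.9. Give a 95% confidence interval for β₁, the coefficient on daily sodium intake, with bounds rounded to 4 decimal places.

SE(β̂₁) = s/√Sₓₓ = 38.971/√2043.9 = 0.862009.
df = n − 2 = 258.
t* = t_{0.025, 258} = 1.969201.
Margin = t* × SE = 1.969201 × 0.862009 = 1.697469.
CI: 5.064 ± 1.697469 → (3.3665, 6.7615).
With 95% confidence, each one-unit increase in daily sodium intake is associated with a change of between 3.3665 and 6.7615 mmHg in systolic blood pressure.

(3.3665, 6.7615)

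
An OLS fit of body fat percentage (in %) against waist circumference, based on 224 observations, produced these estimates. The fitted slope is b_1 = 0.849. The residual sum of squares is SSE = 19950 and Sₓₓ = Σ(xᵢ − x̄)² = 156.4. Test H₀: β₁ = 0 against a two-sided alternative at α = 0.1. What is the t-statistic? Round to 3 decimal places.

t = 1.120

MSE = SSE/(n − 2) = 19950/222 = 89.8649.
SE(b_1) = √(MSE/Sₓₓ) = √(89.8649/156.4) = 0.758013.
t = 0.849 / 0.758013 = 1.120.
df = n − 2 = 222.
Two-sided p ≈ 0.2639, which is ≥ 0.1, so fail to reject H₀.
The data do not give significant evidence of an association between waist circumference and body fat percentage.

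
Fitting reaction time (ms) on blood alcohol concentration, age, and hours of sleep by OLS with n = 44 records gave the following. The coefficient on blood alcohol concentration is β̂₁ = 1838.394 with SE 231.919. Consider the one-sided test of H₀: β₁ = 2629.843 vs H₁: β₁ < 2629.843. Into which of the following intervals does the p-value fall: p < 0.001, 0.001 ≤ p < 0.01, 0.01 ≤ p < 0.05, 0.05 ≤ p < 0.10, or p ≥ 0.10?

t = (1838.394 − 2629.843) / 231.919 = -3.413.
df = n − k − 1 = 44 − 3 − 1 = 40.
One-sided p = P(T_{40} < t) ≈ 0.0007.
So p < 0.001.

p < 0.001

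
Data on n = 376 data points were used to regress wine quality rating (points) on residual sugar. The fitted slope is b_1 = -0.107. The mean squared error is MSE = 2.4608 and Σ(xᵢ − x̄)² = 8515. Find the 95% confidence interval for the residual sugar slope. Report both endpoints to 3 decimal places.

SE(b_1) = √(MSE/Sₓₓ) = √(2.4608/8515) = 0.0169999.
df = n − 2 = 374.
t* = t_{0.025, 374} = 1.966327.
Margin = t* × SE = 1.966327 × 0.0169999 = 0.03343.
CI: -0.107 ± 0.03343 → (-0.140, -0.074).
With 95% confidence, each one-unit increase in residual sugar is associated with a change of between -0.140 and -0.074 points in wine quality rating.

(-0.140, -0.074)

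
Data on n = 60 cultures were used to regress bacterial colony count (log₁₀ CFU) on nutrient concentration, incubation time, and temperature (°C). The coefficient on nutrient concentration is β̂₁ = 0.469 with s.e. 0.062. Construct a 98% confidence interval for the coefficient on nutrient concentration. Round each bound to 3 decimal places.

(0.321, 0.617)

df = n − k − 1 = 60 − 3 − 1 = 56.
t* = t_{0.01, 56} = 2.394801.
Margin = t* × SE = 2.394801 × 0.062 = 0.14848.
CI: 0.469 ± 0.14848 → (0.321, 0.617).
With 98% confidence, each one-unit increase in nutrient concentration is associated with a change of between 0.321 and 0.617 log₁₀ CFU in bacterial colony count, holding the other predictors fixed.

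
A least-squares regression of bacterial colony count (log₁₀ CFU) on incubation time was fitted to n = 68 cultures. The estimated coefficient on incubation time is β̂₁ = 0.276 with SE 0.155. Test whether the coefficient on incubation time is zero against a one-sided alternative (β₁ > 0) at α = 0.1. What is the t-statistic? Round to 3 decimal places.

H₀: β₁ = 0 vs H₁: β₁ > 0.
t = (β̂₁ − β₁⁰)/SE = 0.276 / 0.155 = 1.781.
df = n − 2 = 68 − 2 = 66.
One-sided p ≈ 0.0398, which is < 0.1, so reject H₀.
There is evidence that the true slope on incubation time is positive.

t = 1.781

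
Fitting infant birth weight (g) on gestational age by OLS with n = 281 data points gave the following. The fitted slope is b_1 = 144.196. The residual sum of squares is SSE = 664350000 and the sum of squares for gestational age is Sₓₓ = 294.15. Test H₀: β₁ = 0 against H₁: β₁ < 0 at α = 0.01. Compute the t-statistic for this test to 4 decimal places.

MSE = SSE/(n − 2) = 664350000/279 = 2.38118e+06.
SE(b_1) = √(MSE/Sₓₓ) = √(2.38118e+06/294.15) = 89.9729.
t = 144.196 / 89.9729 = 1.6027.
df = n − 2 = 279.
One-sided p ≈ 0.9449, which is ≥ 0.01, so fail to reject H₀.
The data do not give significant evidence that the true slope on gestational age is negative.

t = 1.6027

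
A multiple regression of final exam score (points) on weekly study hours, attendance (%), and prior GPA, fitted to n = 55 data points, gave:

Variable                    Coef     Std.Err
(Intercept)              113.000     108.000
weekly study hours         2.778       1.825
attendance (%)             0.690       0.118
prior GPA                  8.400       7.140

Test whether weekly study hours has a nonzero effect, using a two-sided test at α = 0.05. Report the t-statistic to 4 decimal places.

Read off: b = 2.778, SE = 1.825 for weekly study hours.
H₀: β₁ = 0 vs H₁: β₁ ≠ 0.
t = 2.778 / 1.825 = 1.5222.
df = n − k − 1 = 55 − 3 − 1 = 51.
Two-sided p ≈ 0.1341, which is ≥ 0.05, so fail to reject H₀.
The data do not give significant evidence of an association between weekly study hours and final exam score, after adjusting for the other predictors.

t = 1.5222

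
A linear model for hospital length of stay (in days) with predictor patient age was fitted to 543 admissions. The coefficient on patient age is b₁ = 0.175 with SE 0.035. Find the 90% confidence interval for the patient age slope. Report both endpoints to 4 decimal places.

(0.1173, 0.2327)

df = n − 2 = 543 − 2 = 541.
t* = t_{0.05, 541} = 1.647675.
Margin = t* × SE = 1.647675 × 0.035 = 0.057669.
CI: 0.175 ± 0.057669 → (0.1173, 0.2327).
With 90% confidence, each one-unit increase in patient age is associated with a change of between 0.1173 and 0.2327 days in hospital length of stay.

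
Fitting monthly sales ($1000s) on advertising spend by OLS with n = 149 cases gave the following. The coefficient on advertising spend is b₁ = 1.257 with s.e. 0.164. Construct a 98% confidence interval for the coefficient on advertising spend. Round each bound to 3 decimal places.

df = n − 2 = 149 − 2 = 147.
t* = t_{0.01, 147} = 2.351983.
Margin = t* × SE = 2.351983 × 0.164 = 0.38573.
CI: 1.257 ± 0.38573 → (0.871, 1.643).
With 98% confidence, each one-unit increase in advertising spend is associated with a change of between 0.871 and 1.643 $1000s in monthly sales.

(0.871, 1.643)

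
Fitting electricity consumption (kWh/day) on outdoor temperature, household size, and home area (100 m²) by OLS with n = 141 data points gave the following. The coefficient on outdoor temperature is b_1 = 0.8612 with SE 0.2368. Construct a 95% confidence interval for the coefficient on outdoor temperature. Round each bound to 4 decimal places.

(0.3929, 1.3295)

df = n − k − 1 = 141 − 3 − 1 = 137.
t* = t_{0.025, 137} = 1.977431.
Margin = t* × SE = 1.977431 × 0.2368 = 0.468256.
CI: 0.8612 ± 0.468256 → (0.3929, 1.3295).
With 95% confidence, each one-unit increase in outdoor temperature is associated with a change of between 0.3929 and 1.3295 kWh/day in electricity consumption, holding the other predictors fixed.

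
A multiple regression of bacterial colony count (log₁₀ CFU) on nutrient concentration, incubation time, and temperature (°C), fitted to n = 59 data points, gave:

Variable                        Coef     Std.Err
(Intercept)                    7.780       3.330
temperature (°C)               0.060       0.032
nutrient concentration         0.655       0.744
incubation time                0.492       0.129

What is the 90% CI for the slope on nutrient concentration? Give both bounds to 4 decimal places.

(-0.5897, 1.8997)

Read off: b = 0.655, SE = 0.744 for nutrient concentration.
df = n − k − 1 = 59 − 3 − 1 = 55.
t* = t_{0.05, 55} = 1.673034.
Margin = t* × SE = 1.673034 × 0.744 = 1.244737.
CI: 0.655 ± 1.244737 → (-0.5897, 1.8997).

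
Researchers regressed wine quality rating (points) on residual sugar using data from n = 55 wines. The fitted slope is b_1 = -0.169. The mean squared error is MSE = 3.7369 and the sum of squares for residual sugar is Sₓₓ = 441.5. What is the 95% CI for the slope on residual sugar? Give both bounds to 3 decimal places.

SE(b_1) = √(MSE/Sₓₓ) = √(3.7369/441.5) = 0.0920005.
df = n − 2 = 53.
t* = t_{0.025, 53} = 2.005746.
Margin = t* × SE = 2.005746 × 0.0920005 = 0.18453.
CI: -0.169 ± 0.18453 → (-0.354, 0.016).
With 95% confidence, each one-unit increase in residual sugar is associated with a change of between -0.354 and 0.016 points in wine quality rating.

(-0.354, 0.016)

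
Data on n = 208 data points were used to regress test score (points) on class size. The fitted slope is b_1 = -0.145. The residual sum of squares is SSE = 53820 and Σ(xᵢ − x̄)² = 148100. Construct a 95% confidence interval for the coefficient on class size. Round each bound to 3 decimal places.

MSE = SSE/(n − 2) = 53820/206 = 261.262.
SE(b_1) = √(MSE/Sₓₓ) = √(261.262/148100) = 0.0420011.
df = n − 2 = 206.
t* = t_{0.025, 206} = 1.971547.
Margin = t* × SE = 1.971547 × 0.0420011 = 0.08281.
CI: -0.145 ± 0.08281 → (-0.228, -0.062).
With 95% confidence, each one-unit increase in class size is associated with a change of between -0.228 and -0.062 points in test score.

(-0.228, -0.062)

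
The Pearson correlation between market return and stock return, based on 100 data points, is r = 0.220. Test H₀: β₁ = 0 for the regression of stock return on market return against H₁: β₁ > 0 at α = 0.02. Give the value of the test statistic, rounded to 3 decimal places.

t = 2.233

t = r·√(n − 2)/√(1 − r²) = 0.220·√98/√0.9516 = 2.233.
df = n − 2 = 98.
One-sided p ≈ 0.0139, which is < 0.02, so reject H₀.
There is evidence of a linear association between market return and stock return.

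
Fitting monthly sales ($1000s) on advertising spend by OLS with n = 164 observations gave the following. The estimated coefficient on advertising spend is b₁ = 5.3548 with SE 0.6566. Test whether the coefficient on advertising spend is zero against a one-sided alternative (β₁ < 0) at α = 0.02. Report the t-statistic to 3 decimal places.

t = 8.155

H₀: β₁ = 0 vs H₁: β₁ < 0.
t = (b₁ − β₁⁰)/SE = 5.3548 / 0.6566 = 8.155.
df = n − 2 = 164 − 2 = 162.
One-sided p ≈ 1.0000, which is ≥ 0.02, so fail to reject H₀.
The data do not give significant evidence that the true slope on advertising spend is negative.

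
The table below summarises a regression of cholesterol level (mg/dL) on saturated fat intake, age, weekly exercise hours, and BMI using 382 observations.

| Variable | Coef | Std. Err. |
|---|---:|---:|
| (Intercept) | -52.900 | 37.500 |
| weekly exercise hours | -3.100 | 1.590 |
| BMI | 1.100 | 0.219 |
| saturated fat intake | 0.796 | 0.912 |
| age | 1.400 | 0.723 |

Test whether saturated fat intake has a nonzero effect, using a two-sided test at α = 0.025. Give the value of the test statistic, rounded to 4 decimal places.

t = 0.8728

Read off: b = 0.796, SE = 0.912 for saturated fat intake.
H₀: β₁ = 0 vs H₁: β₁ ≠ 0.
t = 0.796 / 0.912 = 0.8728.
df = n − k − 1 = 382 − 4 − 1 = 377.
Two-sided p ≈ 0.3833, which is ≥ 0.025, so fail to reject H₀.
The data do not give significant evidence of an association between saturated fat intake and cholesterol level, after adjusting for the other predictors.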